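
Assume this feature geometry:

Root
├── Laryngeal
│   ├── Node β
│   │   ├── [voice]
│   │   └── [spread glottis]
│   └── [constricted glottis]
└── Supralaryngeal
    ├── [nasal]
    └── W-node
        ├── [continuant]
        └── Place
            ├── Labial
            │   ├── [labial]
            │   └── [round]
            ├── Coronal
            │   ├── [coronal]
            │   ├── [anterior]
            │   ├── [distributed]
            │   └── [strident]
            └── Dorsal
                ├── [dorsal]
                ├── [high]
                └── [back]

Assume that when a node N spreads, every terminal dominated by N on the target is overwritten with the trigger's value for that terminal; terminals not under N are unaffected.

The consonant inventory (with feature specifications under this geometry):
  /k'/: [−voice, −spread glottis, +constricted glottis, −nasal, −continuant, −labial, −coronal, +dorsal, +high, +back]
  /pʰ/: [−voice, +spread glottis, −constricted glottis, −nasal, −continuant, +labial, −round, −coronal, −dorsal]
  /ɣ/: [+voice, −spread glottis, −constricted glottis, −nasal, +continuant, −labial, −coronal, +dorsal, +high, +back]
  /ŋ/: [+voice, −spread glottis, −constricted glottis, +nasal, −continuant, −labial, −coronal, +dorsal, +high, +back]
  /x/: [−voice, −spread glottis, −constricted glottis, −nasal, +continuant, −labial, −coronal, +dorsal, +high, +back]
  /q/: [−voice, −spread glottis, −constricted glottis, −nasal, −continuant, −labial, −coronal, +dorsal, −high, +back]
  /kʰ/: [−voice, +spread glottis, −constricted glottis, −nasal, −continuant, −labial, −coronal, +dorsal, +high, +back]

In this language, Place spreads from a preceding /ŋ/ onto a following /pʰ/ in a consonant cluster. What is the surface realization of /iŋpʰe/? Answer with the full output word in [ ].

Terminals under Place in this geometry: [labial], [round], [coronal], [anterior], [distributed], [strident], [dorsal], [high], [back].
Spreading Place from /ŋ/ onto /pʰ/ replaces those values with /ŋ/'s: [−labial], [−coronal], [+dorsal], [+high], [+back]. Features outside Place ([voice], [spread glottis], [constricted glottis], …) stay as in /pʰ/.
Among the inventory, only /kʰ/ has exactly this specification, giving the surface form [iŋkʰe].

[iŋkʰe]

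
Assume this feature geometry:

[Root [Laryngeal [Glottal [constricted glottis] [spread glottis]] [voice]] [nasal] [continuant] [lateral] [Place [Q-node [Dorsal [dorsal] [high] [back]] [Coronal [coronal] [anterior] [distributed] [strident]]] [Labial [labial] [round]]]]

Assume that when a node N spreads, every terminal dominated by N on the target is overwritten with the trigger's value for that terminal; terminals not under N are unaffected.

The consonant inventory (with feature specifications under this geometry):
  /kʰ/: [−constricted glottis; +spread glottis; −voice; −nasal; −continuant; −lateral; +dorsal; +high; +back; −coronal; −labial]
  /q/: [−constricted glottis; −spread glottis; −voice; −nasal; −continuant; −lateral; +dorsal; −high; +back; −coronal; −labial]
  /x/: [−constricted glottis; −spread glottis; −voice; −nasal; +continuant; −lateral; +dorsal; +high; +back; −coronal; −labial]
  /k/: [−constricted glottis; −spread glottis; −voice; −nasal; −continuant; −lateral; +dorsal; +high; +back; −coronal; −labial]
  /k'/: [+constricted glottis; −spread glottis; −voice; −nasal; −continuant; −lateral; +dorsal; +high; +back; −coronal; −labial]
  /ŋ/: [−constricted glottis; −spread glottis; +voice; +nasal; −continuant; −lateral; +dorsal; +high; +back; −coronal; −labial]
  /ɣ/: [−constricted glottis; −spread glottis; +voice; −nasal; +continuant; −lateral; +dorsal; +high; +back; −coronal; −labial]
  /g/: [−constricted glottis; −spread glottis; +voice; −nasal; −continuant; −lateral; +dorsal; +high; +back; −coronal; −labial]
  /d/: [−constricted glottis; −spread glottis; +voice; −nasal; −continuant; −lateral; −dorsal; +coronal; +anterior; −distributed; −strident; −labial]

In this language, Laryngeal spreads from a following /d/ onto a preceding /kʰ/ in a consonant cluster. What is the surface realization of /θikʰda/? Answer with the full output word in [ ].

[θigda]

Laryngeal immediately or transitively dominates [constricted glottis], [spread glottis], [voice].
The target acquires /d/'s values for everything under Laryngeal — [−constricted glottis], [−spread glottis], [+voice] — while keeping its own [nasal], [continuant], [lateral], ….
The resulting bundle matches /g/ in the inventory; substituting it for /kʰ/ gives [θigda].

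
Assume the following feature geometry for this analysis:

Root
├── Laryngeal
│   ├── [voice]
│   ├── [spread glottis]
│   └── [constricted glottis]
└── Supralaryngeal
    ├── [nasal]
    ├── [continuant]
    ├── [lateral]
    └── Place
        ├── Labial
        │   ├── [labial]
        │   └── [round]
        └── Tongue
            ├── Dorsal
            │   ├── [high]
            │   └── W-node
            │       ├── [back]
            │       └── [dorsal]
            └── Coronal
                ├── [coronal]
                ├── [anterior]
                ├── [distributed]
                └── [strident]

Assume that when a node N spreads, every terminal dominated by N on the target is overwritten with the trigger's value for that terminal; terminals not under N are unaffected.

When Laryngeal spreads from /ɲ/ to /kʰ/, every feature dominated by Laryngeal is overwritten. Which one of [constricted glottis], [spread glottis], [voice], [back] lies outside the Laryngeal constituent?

[back]

Laryngeal dominates exactly [voice], [spread glottis], [constricted glottis].
[constricted glottis], [voice], [spread glottis] all lie under Laryngeal, so they are overwritten when Laryngeal spreads.
But [back] is a dependent of W-node, outside Laryngeal; it is therefore untouched by the spreading.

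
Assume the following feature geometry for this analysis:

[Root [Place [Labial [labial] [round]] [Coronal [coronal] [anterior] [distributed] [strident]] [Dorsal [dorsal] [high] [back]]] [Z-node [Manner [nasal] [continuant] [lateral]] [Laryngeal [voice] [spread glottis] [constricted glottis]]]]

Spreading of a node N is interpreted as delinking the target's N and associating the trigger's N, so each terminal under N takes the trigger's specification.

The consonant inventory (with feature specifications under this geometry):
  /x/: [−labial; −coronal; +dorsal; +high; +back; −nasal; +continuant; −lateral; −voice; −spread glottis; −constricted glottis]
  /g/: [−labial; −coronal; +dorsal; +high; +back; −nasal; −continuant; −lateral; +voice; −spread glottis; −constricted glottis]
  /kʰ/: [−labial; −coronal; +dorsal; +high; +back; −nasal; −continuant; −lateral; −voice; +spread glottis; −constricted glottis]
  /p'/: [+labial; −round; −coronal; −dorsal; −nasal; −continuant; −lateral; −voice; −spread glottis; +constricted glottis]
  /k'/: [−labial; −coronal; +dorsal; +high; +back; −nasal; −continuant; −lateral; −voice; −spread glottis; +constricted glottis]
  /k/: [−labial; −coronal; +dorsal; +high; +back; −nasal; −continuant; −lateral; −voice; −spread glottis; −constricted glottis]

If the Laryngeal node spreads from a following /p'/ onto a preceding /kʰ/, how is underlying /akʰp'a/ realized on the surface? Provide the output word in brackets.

Terminals under Laryngeal in this geometry: [voice], [spread glottis], [constricted glottis].
Spreading Laryngeal from /p'/ onto /kʰ/ replaces those values with /p'/'s: [−voice], [−spread glottis], [+constricted glottis]. Features outside Laryngeal ([labial], [coronal], [dorsal], …) stay as in /kʰ/.
The resulting bundle matches /k'/ in the inventory; substituting it for /kʰ/ gives [ak'p'a].

[ak'p'a]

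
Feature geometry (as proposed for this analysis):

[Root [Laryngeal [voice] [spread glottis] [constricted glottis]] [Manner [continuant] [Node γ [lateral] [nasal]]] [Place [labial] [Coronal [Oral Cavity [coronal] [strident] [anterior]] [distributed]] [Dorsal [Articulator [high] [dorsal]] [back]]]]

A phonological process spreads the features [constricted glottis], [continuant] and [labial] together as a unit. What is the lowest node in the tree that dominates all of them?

Root

[constricted glottis]: Root → Laryngeal → [constricted glottis].
[continuant]: Root → Manner → [continuant].
[labial]: Root → Place → [labial].
The listed terminals split across distinct daughters of Root, so Root itself is the smallest node containing them all.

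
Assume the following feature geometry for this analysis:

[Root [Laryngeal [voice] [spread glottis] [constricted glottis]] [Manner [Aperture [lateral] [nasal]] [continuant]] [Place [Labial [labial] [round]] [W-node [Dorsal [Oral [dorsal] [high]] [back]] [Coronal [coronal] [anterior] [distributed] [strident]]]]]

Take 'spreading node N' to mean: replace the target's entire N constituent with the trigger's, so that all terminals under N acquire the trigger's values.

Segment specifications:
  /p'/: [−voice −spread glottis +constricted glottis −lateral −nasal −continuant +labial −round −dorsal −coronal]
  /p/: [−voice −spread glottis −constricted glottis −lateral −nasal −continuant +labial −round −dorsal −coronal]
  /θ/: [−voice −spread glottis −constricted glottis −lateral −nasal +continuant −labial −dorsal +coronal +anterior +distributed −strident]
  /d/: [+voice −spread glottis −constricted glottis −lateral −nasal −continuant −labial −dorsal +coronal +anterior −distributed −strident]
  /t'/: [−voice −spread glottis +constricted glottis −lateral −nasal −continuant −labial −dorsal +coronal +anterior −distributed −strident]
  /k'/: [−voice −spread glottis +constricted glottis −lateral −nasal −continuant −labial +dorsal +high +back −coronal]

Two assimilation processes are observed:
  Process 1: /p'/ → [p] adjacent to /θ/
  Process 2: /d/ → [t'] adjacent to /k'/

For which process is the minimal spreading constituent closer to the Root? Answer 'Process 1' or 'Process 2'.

Process 1: the feature that changes is [constricted glottis]; the minimal node is [constricted glottis] (depth 2).
In Process 2, [voice], [constricted glottis] change, so the minimal spreading node is Laryngeal at depth 1.
Laryngeal (depth 1) sits above [constricted glottis] (depth 2), making Process 2 the one with the higher spreading node.

Process 2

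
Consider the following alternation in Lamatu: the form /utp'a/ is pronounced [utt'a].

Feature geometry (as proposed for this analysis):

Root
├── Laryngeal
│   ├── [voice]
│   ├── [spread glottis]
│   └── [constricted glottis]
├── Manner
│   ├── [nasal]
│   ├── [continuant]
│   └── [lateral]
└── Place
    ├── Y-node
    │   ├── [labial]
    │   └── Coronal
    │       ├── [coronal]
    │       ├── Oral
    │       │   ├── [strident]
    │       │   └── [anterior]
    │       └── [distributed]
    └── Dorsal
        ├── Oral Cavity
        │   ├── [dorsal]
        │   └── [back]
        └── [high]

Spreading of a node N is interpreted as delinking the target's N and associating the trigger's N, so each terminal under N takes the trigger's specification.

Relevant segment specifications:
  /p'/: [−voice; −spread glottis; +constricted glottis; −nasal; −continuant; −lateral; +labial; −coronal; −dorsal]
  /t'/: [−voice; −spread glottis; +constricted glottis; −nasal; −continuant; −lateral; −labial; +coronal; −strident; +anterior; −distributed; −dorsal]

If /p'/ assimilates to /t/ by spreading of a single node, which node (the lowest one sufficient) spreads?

Y-node

The alternation /p'/ → [t'] changes [labial], [coronal], [anterior], [distributed], [strident] and nothing else.
The smallest constituent containing every changed terminal is Y-node — each of its daughters lacks at least one of the affected features.
If Y-node spreads, every terminal under it takes /t/'s value, producing [t'] as observed.
[constricted glottis] stays as in /p'/ although /t/ differs there, so no node dominating it spread; among the remaining candidates Y-node is the lowest that derives the output.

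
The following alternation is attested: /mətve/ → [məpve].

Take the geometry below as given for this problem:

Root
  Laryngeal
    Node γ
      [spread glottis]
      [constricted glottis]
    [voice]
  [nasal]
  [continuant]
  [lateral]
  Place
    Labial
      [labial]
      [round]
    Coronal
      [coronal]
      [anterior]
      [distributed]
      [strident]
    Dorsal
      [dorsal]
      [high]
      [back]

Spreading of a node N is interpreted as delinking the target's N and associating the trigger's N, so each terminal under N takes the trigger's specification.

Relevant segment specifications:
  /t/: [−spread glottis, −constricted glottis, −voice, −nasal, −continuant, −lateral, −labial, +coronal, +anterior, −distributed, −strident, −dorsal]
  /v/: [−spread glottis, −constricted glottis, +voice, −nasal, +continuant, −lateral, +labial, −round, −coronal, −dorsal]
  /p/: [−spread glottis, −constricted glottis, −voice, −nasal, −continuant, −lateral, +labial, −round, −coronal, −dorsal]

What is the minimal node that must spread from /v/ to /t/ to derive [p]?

/t/ and [p] differ in [labial], [round], [coronal], [anterior], [distributed], [strident]; every other specified feature is identical.
The smallest constituent containing every changed terminal is Place — each of its daughters lacks at least one of the affected features.
If Place spreads, every terminal under it takes /v/'s value, producing [p] as observed.
Since [continuant], [voice] are preserved even though /v/ disagrees there, no node above Place spread.

Place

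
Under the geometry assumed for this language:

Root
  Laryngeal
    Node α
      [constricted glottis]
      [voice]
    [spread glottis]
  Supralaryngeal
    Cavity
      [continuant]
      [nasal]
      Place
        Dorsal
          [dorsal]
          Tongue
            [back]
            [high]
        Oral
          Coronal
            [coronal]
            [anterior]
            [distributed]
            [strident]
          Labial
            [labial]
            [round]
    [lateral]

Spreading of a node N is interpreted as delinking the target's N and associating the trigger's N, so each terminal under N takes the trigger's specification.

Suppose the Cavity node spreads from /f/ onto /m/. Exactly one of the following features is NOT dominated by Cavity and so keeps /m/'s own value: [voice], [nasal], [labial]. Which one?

Under this geometry, Cavity contains [continuant], [nasal], [dorsal], [back], [high], [coronal], [anterior], [distributed], [strident], [labial], [round].
[labial], [nasal] all lie under Cavity, so they are overwritten when Cavity spreads.
But [voice] is a dependent of Node α, outside Cavity; it is therefore untouched by the spreading.

[voice]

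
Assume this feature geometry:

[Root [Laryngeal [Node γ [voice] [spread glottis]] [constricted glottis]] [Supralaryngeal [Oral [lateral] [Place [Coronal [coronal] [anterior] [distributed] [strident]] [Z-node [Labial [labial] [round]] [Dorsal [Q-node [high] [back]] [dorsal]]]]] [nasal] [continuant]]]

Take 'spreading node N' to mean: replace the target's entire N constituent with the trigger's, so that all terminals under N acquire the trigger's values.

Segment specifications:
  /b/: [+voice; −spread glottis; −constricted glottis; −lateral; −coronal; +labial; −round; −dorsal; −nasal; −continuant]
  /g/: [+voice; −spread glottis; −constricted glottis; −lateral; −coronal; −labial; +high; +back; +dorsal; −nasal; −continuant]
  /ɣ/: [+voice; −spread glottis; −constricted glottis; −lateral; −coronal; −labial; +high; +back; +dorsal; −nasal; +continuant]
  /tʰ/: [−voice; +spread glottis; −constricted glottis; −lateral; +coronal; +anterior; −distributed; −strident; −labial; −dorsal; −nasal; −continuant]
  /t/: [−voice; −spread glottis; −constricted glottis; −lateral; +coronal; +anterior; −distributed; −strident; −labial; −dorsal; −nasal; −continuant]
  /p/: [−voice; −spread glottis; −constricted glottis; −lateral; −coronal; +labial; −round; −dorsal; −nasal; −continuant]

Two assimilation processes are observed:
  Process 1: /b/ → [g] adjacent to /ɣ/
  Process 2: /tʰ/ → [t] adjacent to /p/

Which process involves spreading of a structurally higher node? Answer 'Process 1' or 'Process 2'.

In Process 1, [labial], [round], [dorsal], [high], [back] change, so the minimal spreading node is Z-node at depth 4.
Process 2: the feature that changes is [spread glottis]; the minimal node is [spread glottis] (depth 3).
[spread glottis] is closer to Root than Z-node, so Process 2 spreads the higher node.

Process 2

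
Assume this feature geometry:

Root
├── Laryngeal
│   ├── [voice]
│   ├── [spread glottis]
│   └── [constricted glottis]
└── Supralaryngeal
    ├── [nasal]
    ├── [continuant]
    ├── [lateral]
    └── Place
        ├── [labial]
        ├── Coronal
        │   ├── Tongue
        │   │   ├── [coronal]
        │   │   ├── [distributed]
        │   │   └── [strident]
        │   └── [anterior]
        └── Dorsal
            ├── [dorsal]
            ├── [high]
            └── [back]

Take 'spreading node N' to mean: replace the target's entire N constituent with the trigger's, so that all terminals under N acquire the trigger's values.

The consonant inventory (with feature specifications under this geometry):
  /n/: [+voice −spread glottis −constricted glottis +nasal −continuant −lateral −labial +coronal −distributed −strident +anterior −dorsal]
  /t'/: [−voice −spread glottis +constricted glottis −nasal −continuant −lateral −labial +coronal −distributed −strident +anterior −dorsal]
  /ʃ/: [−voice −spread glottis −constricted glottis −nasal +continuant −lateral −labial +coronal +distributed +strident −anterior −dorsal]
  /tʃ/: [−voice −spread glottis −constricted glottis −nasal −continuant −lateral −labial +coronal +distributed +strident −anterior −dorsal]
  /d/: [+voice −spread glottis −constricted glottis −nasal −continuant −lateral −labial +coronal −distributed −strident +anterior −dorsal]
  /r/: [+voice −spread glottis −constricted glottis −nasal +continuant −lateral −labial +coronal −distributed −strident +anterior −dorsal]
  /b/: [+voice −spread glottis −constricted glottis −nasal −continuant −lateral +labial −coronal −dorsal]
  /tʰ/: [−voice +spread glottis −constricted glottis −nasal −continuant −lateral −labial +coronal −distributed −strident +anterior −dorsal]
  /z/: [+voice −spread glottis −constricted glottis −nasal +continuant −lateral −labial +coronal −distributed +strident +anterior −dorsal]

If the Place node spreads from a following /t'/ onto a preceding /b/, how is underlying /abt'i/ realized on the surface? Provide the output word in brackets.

Terminals under Place in this geometry: [labial], [coronal], [distributed], [strident], [anterior], [dorsal], [high], [back].
Spreading Place from /t'/ onto /b/ replaces those values with /t'/'s: [−labial], [+coronal], [−distributed], [−strident], [+anterior], [−dorsal]. Features outside Place ([voice], [spread glottis], [constricted glottis], …) stay as in /b/.
The resulting bundle matches /d/ in the inventory; substituting it for /b/ gives [adt'i].

[adt'i]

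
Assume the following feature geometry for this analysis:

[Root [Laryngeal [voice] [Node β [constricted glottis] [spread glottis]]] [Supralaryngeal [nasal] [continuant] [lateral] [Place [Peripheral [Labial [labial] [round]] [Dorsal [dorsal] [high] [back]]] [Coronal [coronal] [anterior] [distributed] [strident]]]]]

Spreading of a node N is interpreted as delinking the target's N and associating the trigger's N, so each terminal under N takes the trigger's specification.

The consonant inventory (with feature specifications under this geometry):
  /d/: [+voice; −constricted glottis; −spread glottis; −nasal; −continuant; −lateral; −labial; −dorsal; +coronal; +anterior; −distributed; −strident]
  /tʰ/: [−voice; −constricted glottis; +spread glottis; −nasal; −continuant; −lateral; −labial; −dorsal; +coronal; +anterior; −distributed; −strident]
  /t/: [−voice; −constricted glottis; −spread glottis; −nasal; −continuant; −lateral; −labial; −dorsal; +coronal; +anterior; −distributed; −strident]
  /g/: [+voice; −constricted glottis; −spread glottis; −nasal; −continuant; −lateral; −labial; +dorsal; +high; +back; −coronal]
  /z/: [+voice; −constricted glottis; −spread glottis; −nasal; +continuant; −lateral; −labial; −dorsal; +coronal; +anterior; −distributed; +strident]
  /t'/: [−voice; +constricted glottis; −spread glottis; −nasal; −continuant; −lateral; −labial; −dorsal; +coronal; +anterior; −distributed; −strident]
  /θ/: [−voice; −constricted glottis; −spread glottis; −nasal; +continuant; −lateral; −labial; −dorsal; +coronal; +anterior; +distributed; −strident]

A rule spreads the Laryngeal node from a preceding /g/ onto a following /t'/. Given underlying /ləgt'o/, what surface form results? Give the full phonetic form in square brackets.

Terminals under Laryngeal in this geometry: [voice], [constricted glottis], [spread glottis].
Spreading Laryngeal from /g/ onto /t'/ replaces those values with /g/'s: [+voice], [−constricted glottis], [−spread glottis]. Features outside Laryngeal ([nasal], [continuant], [lateral], …) stay as in /t'/.
The resulting bundle matches /d/ in the inventory; substituting it for /t'/ gives [ləgdo].

[ləgdo]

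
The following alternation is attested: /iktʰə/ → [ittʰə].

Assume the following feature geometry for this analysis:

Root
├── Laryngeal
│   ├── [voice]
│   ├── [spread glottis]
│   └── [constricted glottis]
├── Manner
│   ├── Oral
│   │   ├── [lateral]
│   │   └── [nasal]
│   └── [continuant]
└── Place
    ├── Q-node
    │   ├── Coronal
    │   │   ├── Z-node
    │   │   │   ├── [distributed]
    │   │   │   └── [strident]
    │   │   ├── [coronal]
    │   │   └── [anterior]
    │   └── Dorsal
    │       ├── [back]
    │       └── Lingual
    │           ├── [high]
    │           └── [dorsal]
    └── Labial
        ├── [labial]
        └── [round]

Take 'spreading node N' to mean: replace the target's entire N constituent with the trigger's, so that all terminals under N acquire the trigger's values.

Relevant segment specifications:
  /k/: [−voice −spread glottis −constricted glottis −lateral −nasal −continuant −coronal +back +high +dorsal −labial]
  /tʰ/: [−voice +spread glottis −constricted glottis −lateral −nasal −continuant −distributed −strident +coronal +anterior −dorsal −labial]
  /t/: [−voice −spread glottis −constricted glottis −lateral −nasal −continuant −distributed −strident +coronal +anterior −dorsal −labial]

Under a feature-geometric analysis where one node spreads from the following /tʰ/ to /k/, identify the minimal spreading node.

Q-node

Comparing /k/ with its surface form [t], the features that change are [coronal], [anterior], [distributed], [strident], [dorsal], [high], [back].
Tracing each changed feature up the tree, the paths first meet at Q-node; any lower node misses at least one of them.
If Q-node spreads, every terminal under it takes /tʰ/'s value, producing [t] as observed.
[spread glottis] stays as in /k/ although /tʰ/ differs there, so no node dominating it spread; among the remaining candidates Q-node is the lowest that derives the output.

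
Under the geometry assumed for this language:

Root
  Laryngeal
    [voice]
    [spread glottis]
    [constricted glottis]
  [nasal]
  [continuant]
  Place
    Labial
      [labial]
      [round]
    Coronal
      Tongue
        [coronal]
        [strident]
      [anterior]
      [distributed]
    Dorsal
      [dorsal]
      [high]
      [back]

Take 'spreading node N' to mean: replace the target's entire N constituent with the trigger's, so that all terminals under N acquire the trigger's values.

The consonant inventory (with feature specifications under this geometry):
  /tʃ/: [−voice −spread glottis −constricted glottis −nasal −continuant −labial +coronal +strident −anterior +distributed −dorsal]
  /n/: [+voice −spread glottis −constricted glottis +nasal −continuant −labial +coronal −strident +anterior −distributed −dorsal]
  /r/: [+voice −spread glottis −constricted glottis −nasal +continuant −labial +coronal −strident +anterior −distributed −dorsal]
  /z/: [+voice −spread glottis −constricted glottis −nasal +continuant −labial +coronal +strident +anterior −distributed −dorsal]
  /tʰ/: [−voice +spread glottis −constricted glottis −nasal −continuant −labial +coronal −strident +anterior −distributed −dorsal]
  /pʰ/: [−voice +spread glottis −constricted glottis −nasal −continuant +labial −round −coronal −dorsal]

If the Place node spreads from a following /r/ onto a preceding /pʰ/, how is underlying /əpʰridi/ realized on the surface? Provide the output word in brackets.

[ətʰridi]

Place immediately or transitively dominates [labial], [round], [coronal], [strident], [anterior], [distributed], [dorsal], [high], [back].
The target acquires /r/'s values for everything under Place — [−labial], [+coronal], [−strident], [+anterior], [−distributed], [−dorsal] — while keeping its own [voice], [spread glottis], [constricted glottis], ….
Among the inventory, only /tʰ/ has exactly this specification, giving the surface form [ətʰridi].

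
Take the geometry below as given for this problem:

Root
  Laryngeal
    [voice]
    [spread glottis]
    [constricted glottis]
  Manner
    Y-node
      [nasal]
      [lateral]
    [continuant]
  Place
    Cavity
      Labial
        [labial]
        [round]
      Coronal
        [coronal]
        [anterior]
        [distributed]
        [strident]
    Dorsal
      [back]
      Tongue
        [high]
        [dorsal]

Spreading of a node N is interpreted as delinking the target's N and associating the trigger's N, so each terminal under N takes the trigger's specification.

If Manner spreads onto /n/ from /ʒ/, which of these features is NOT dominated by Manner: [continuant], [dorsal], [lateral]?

[dorsal]

Manner dominates exactly [nasal], [lateral], [continuant].
Of the listed options, [continuant], [lateral] are among these and would be overwritten by spreading Manner.
[dorsal] attaches under Tongue, not under Manner, so /n/ retains its own value for [dorsal].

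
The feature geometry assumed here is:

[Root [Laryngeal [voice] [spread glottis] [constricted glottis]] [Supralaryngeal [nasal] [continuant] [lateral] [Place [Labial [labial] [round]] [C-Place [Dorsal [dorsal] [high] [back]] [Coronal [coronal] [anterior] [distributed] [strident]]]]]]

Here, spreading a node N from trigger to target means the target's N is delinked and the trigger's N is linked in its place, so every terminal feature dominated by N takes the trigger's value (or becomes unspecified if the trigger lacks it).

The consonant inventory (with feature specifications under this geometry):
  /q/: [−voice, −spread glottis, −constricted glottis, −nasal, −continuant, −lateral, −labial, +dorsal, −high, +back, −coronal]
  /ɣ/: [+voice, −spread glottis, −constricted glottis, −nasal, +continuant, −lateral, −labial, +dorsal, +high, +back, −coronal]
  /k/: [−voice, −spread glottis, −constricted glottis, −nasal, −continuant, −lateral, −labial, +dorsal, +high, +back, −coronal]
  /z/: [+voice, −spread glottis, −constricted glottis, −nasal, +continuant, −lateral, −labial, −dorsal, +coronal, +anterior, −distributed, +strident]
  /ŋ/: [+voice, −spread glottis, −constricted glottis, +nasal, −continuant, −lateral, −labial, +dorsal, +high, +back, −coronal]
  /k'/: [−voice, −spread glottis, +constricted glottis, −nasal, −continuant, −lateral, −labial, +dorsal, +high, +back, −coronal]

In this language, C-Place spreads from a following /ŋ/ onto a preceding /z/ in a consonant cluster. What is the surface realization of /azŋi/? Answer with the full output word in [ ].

[aɣŋi]

The C-Place node dominates the terminals [dorsal], [high], [back], [coronal], [anterior], [distributed], [strident].
Spreading C-Place from /ŋ/ onto /z/ replaces those values with /ŋ/'s: [+dorsal], [+high], [+back], [−coronal]. Features outside C-Place ([voice], [spread glottis], [constricted glottis], …) stay as in /z/.
The resulting bundle matches /ɣ/ in the inventory; substituting it for /z/ gives [aɣŋi].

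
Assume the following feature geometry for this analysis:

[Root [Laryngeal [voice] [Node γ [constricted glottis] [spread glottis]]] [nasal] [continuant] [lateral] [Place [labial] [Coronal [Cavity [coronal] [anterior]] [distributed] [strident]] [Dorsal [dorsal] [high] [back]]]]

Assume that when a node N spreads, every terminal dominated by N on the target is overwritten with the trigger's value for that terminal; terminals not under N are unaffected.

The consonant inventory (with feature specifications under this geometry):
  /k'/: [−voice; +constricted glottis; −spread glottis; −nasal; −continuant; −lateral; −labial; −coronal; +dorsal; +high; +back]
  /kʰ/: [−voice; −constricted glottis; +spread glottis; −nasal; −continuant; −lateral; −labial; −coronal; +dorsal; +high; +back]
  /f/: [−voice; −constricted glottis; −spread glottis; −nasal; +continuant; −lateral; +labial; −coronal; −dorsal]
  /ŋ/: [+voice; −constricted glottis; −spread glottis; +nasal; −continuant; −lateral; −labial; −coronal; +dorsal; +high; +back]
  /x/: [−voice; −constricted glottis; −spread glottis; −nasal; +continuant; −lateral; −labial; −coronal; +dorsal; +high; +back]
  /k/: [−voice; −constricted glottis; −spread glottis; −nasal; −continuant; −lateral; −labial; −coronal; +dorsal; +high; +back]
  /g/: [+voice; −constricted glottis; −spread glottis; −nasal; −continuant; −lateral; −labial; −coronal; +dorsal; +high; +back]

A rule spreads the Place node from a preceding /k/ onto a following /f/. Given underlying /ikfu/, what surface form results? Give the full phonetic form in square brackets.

The Place node dominates the terminals [labial], [coronal], [anterior], [distributed], [strident], [dorsal], [high], [back].
The target acquires /k/'s values for everything under Place — [−labial], [−coronal], [+dorsal], [+high], [+back] — while keeping its own [voice], [constricted glottis], [spread glottis], ….
The resulting bundle matches /x/ in the inventory; substituting it for /f/ gives [ikxu].

[ikxu]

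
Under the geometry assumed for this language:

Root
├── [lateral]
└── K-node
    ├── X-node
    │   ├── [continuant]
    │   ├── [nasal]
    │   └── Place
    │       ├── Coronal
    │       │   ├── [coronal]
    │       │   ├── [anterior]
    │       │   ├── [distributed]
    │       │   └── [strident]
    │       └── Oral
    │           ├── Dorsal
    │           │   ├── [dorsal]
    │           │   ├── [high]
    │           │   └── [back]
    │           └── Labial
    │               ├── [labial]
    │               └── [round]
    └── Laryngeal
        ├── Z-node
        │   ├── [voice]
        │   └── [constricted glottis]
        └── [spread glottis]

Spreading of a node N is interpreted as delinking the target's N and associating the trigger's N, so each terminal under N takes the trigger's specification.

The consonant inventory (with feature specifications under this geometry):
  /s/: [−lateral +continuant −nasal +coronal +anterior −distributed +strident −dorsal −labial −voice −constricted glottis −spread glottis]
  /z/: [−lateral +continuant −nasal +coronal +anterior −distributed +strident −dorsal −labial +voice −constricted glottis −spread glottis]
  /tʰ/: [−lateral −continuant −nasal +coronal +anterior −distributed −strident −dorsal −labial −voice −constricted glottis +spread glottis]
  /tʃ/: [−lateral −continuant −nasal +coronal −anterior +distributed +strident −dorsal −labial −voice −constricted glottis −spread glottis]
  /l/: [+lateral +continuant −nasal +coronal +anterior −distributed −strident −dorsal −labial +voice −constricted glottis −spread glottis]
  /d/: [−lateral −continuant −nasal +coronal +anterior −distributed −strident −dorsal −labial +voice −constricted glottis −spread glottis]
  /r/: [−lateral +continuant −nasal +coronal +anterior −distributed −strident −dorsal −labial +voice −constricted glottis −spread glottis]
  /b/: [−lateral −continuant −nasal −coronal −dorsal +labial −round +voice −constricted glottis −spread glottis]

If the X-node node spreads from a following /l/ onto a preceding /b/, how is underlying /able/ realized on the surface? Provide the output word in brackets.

Terminals under X-node in this geometry: [continuant], [nasal], [coronal], [anterior], [distributed], [strident], [dorsal], [high], [back], [labial], [round].
Spreading X-node from /l/ onto /b/ replaces those values with /l/'s: [+continuant], [−nasal], [+coronal], [+anterior], [−distributed], [−strident], [−dorsal], [−labial]. Features outside X-node ([lateral], [voice], [constricted glottis], …) stay as in /b/.
Among the inventory, only /r/ has exactly this specification, giving the surface form [arle].

[arle]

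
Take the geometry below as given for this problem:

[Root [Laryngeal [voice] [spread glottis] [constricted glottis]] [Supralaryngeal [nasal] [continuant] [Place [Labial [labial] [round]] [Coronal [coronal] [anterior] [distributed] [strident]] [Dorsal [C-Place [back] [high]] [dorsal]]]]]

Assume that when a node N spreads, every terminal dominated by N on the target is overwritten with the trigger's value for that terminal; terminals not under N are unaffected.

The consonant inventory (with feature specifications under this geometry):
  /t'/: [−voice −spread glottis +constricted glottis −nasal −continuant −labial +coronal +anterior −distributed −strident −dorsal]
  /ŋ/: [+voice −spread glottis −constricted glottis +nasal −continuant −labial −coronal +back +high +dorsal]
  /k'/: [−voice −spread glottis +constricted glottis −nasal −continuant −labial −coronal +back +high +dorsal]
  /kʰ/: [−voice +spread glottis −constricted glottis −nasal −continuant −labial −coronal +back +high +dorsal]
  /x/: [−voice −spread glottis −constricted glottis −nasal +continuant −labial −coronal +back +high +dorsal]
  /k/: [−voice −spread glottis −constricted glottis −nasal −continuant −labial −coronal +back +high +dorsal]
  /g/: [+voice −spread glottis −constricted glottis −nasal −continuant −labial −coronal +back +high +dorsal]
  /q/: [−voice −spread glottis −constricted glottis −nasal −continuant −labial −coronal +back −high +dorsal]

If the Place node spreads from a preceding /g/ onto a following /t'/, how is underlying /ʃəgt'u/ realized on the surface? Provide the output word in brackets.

The Place node dominates the terminals [labial], [round], [coronal], [anterior], [distributed], [strident], [back], [high], [dorsal].
Spreading Place from /g/ onto /t'/ replaces those values with /g/'s: [−labial], [−coronal], [+back], [+high], [+dorsal]. Features outside Place ([voice], [spread glottis], [constricted glottis], …) stay as in /t'/.
The resulting bundle matches /k'/ in the inventory; substituting it for /t'/ gives [ʃəgk'u].

[ʃəgk'u]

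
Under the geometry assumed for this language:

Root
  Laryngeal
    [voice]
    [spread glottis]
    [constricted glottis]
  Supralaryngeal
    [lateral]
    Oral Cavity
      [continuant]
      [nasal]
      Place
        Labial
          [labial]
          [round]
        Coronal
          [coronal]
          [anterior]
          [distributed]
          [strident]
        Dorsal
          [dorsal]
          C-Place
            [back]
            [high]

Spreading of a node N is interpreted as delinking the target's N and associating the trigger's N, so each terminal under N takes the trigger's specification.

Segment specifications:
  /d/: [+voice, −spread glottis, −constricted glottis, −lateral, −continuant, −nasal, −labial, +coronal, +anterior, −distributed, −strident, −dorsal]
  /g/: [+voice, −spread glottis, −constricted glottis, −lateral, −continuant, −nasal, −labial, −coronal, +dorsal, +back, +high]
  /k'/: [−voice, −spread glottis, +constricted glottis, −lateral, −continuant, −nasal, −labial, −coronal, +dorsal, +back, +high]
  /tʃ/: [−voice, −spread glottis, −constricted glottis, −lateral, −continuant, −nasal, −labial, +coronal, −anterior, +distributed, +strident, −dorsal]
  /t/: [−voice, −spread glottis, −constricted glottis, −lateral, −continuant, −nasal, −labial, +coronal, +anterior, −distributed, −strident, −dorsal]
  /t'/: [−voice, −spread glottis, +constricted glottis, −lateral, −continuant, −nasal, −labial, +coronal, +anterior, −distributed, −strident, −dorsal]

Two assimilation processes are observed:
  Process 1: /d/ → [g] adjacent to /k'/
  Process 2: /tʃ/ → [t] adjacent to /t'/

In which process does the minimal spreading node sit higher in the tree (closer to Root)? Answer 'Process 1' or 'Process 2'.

Process 1: the features that change are [coronal], [anterior], [distributed], [strident], [dorsal], [high], [back]; the minimal node is Place (depth 3).
Process 2 alters [anterior], [distributed], [strident]; the lowest common ancestor is Coronal (depth 4 from Root).
Depth 3 < depth 4; Process 1 involves the structurally higher constituent Place.

Process 1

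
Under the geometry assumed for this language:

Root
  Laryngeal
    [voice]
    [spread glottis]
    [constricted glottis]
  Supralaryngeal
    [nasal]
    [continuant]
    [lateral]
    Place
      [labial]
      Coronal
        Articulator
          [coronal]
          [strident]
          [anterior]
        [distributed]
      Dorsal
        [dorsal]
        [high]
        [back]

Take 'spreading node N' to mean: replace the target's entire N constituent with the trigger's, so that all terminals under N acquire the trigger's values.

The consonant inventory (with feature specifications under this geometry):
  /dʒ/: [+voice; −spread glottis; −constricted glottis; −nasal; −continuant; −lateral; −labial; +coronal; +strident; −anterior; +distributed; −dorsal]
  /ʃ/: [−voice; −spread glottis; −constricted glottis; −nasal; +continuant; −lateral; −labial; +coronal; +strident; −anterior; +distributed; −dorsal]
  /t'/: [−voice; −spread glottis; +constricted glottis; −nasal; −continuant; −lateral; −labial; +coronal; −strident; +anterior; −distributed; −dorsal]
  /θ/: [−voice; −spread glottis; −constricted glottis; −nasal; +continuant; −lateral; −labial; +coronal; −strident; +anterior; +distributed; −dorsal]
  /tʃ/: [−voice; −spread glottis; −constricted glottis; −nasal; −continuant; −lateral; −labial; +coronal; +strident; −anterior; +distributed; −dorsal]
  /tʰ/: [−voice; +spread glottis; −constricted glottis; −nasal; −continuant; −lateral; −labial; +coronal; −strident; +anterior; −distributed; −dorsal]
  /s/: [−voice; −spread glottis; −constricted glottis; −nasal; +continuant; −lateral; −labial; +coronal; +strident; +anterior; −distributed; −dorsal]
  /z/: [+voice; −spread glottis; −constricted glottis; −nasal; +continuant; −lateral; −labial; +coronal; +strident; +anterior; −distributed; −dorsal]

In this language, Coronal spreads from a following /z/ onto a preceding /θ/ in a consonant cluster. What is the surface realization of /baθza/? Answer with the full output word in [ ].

[basza]

Coronal immediately or transitively dominates [coronal], [strident], [anterior], [distributed].
Spreading Coronal from /z/ onto /θ/ replaces those values with /z/'s: [+coronal], [+strident], [+anterior], [−distributed]. Features outside Coronal ([voice], [spread glottis], [constricted glottis], …) stay as in /θ/.
This feature bundle is that of [s], so /baθza/ surfaces as [basza].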